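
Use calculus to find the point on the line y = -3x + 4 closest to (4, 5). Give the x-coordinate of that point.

1/10

Minimize D(x)^2 = (x - 4)^2 + (-3x - 1)^2.
d/dx[D^2] = 2(x - 4) + 2·(-3)·(-3x - 1) = 0 ⇒ x = 1/10.
Then y = 37/10 and the distance is √(169/10) ≈ 4.1110.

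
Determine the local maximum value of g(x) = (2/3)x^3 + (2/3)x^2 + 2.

Critical points: g'(x) = 2x^2 + (4/3)x vanishes at x = -2/3, 0.
Second-derivative test with g''(x) = 4x + 4/3: g''(-2/3) = -4/3 < 0 ⇒ local maximum; g''(0) = 4/3 > 0 ⇒ local minimum.
The local maximum is g(-2/3) = 170/81.

170/81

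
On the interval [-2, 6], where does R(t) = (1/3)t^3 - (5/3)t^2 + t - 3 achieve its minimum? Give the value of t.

Differentiating, R'(t) = t^2 - (10/3)t + 1; which vanishes at t = 1/3 and t = 3.
Compare values at every candidate in [-2, 6]: R(-2) = -43/3,  R(1/3) = -230/81,  R(3) = -6,  R(6) = 15.
So the minimum is R(-2) = -43/3.

-2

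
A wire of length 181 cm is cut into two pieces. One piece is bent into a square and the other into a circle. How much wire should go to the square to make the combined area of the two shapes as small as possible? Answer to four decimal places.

101.3779

Let x be the length used for the square. Square side x/4; circle radius (181−x)/(2π).
A(x) = (x/4)² + π·((181−x)/(2π))² = x²/16 + (181−x)²/(4π) for 0 ≤ x ≤ 181. A'(x) = x/8 − (181−x)/(2π) = 0 gives x = 4·181/(π+4) ≈ 101.3779.
A'' = 1/8 + 1/(2π) > 0, so this gives the minimum combined area; x ≈ 101.3779 cm to the square.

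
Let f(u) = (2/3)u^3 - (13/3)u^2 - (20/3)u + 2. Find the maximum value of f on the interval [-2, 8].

38/3

f'(u) = 2u^2 - (26/3)u - 20/3, which vanishes at u = -2/3 and u = 5.
Candidates: f(-2) = -22/3; f(-2/3) = 350/81; f(5) = -169/3; f(8) = 38/3.
Hence the absolute maximum is 38/3 at u = 8.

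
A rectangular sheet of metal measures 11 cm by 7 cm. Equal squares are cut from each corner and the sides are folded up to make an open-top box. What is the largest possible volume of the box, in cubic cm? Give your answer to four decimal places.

With cut size x, the volume is V(x) = x(11 − 2x)(7 − 2x) for 0 < x < 3.5.
V'(x) = 12x^2 − 72x + 77. Setting V'(x) = 0 gives x ≈ 1.3927 (the root in (0, 3.5)).
V''(x) = 24x − 72 is negative there, so this is the maximum; V ≈ 48.2170.

48.2170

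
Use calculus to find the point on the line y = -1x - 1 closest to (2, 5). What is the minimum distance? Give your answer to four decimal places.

Minimize D(x)^2 = (x - 2)^2 + (-x - 6)^2.
d/dx[D^2] = 2(x - 2) + 2·(-1)·(-x - 6) = 0 ⇒ x = -2.
Then y = 1 and the distance is √(32) ≈ 5.6569.

5.6569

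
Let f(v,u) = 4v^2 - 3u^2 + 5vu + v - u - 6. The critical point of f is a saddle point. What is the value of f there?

-432/73

∂f/∂v = 8v + 5u + 1 = 0 and ∂f/∂u = 5v - 6u - 1 = 0, so (v, u) = (-1/73, -13/73).
The Hessian has f_{vv} = 8, f_{uu} = -6, f_{vu} = 5, giving D = -73 < 0, so the point is a saddle point.
f(-1/73, -13/73) = -432/73.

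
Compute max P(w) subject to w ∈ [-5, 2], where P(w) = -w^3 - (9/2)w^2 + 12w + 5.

The derivative is -3w^2 - 9w + 12, which vanishes at w = -4 and w = 1.
Compare values at every candidate in [-5, 2]: P(-5) = -85/2,  P(-4) = -51,  P(1) = 23/2,  P(2) = 3.
The maximum over the interval is 23/2, attained at w = 1.

23/2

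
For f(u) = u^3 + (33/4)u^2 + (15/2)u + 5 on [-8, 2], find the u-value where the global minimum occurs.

Differentiating, f'(u) = 3u^2 + (33/2)u + 15/2; which vanishes at u = -5 and u = -1/2.
Evaluating at the critical points and endpoints: f(-8) = -39; f(-5) = 195/4; f(-1/2) = 51/16; f(2) = 61.
The minimum over the interval is -39, attained at u = -8.

-8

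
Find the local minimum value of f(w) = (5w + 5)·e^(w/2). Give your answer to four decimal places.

-2.2313

By the product rule, f'(w) = ((5/2)w + 15/2)·e^(w/2). Since e^(w/2) > 0, the only critical point is w = -3.
f''(-3) has the same sign as 5/2 > 0, so this is a local minimum.
f(-3) = (-10)·e^(-3/2) ≈ -2.2313.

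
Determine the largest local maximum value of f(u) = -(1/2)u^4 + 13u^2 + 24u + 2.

178

f'(u) = -2u^3 + 26u + 24 = 0 at u = -3, -1, 4.
f''(u) = -6u^2 + 26. f''(-3) = -28 < 0 ⇒ local maximum; f''(-1) = 20 > 0 ⇒ local minimum; f''(4) = -70 < 0 ⇒ local maximum.
The largest local maximum is f(4) = 178.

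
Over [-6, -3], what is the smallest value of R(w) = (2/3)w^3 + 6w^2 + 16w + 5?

-19

R'(w) = 2w^2 + 12w + 16, whose only zero in [-6, -3] is w = -4.
Evaluating at the critical points and endpoints: R(-6) = -19,  R(-4) = -17/3,  R(-3) = -7.
Hence the absolute minimum is -19 at w = -6.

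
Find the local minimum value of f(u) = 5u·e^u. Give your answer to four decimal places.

f'(u) = 5·e^u + (5u)·1·e^u = (5u + 5)·e^u. Since e^u > 0, the only critical point is u = -1.
f''(-1) has the same sign as 5 > 0, so this is a local minimum.
f(-1) = (-5)·e^(-1) ≈ -1.8394.

-1.8394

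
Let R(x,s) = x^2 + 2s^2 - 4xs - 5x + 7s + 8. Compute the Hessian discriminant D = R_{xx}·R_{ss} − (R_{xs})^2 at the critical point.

∂R/∂x = 2x - 4s - 5 = 0 and ∂R/∂s = -4x + 4s + 7 = 0, so (x, s) = (1, -3/4).
The Hessian has R_{xx} = 2, R_{ss} = 4, R_{xs} = -4, giving D = -8 < 0, so the point is a saddle point.
D = (2)·(4) − (-4)^2 = -8.

-8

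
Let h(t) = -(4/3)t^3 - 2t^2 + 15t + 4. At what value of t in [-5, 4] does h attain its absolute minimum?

4

Differentiating, h'(t) = -4t^2 - 4t + 15; which vanishes at t = -5/2 and t = 3/2.
Compare values at every candidate in [-5, 4]: h(-5) = 137/3, h(-5/2) = -151/6, h(3/2) = 35/2, h(4) = -160/3.
The minimum over the interval is -160/3, attained at t = 4.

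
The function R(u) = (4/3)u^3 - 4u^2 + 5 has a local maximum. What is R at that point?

R'(u) = 4u^2 - 8u = 0 at u = 0, 2.
Since R''(u) = 8u - 8, we get R''(0) = -8 < 0 ⇒ local maximum; R''(2) = 8 > 0 ⇒ local minimum.
Thus R has its local maximum at u = 0, with value 5.

5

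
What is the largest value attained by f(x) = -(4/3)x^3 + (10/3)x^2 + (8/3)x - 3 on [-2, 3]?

47/3

Differentiating, f'(x) = -4x^2 + (20/3)x + 8/3; which vanishes at x = -1/3 and x = 2.
Evaluating at the critical points and endpoints: f(-2) = 47/3,  f(-1/3) = -281/81,  f(2) = 5,  f(3) = -1.
Hence the absolute maximum is 47/3 at x = -2.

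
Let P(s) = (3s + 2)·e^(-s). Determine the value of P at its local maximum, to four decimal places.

By the product rule, P'(s) = (-3s + 1)·e^(-s). Since e^(-s) > 0, the only critical point is s = 1/3.
P''(1/3) has the same sign as -3 < 0, so this is a local maximum.
P(1/3) = (3)·e^(-1/3) ≈ 2.1496.

2.1496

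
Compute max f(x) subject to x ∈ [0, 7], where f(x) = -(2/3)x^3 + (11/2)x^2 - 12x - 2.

f'(x) = -2x^2 + 11x - 12, which vanishes at x = 3/2 and x = 4.
Evaluating at the critical points and endpoints: f(0) = -2, f(3/2) = -79/8, f(4) = -14/3, f(7) = -271/6.
Hence the absolute maximum is -2 at x = 0.

-2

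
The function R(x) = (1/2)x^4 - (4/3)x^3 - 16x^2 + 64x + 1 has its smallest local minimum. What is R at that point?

R'(x) = 2x^3 - 4x^2 - 32x + 64 = 0 at x = -4, 2, 4.
Second-derivative test with R''(x) = 6x^2 - 8x - 32: R''(-4) = 96 > 0 ⇒ local minimum; R''(2) = -24 < 0 ⇒ local maximum; R''(4) = 32 > 0 ⇒ local minimum.
So the smallest local minimum value is R(-4) = -893/3.

-893/3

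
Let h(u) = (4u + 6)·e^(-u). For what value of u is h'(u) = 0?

Differentiating with the product rule gives h'(u) = (-4u - 2)·e^(-u). Since e^(-u) > 0, the only critical point is u = -1/2.
h''(-1/2) has the same sign as -4 < 0, so this is a local maximum.
h(-1/2) = (4)·e^(1/2) ≈ 6.5949.

-1/2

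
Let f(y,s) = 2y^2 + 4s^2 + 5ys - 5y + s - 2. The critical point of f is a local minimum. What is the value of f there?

-141/7

∂f/∂y = 4y + 5s - 5 = 0 and ∂f/∂s = 5y + 8s + 1 = 0, so (y, s) = (45/7, -29/7).
The Hessian has f_{yy} = 4, f_{ss} = 8, f_{ys} = 5, giving D = 7 > 0 with f_{yy} > 0, so the point is a local minimum.
f(45/7, -29/7) = -141/7.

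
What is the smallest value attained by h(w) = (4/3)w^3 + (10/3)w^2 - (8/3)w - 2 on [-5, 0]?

The derivative is 4w^2 + (20/3)w - 8/3, whose only zero in [-5, 0] is w = -2.
Candidates: h(-5) = -72, h(-2) = 6, h(0) = -2.
Hence the absolute minimum is -72 at w = -5.

-72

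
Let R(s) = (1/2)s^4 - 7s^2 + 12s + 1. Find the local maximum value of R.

Critical points: R'(s) = 2s^3 - 14s + 12 vanishes at s = -3, 1, 2.
Second-derivative test with R''(s) = 6s^2 - 14: R''(-3) = 40 > 0 ⇒ local minimum; R''(1) = -8 < 0 ⇒ local maximum; R''(2) = 10 > 0 ⇒ local minimum.
So the local maximum value is R(1) = 13/2.

13/2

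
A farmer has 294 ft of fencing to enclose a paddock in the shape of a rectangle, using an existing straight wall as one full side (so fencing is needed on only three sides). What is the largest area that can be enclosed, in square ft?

21609/2

Let the sides perpendicular to the wall have length x and the parallel side y, so 2x + y = 294 and the area is A = xy = x(294 − 2x).
A'(x) = 294 − 4x = 0 gives x = 147/2, and A''(x) = −4 < 0 confirms a maximum.
Then y = 294 − 2·147/2 = 147 and A = 21609/2.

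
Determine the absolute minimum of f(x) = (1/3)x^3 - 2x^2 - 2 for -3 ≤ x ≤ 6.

-29

Differentiating, f'(x) = x^2 - 4x; which vanishes at x = 0 and x = 4.
Candidates: f(-3) = -29; f(0) = -2; f(4) = -38/3; f(6) = -2.
So the minimum is f(-3) = -29.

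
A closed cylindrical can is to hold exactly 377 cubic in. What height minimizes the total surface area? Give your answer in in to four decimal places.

7.8298

With radius r and height h, πr²h = 377 so h = 377/(πr²), and S(r) = 2πr² + 2πrh = 2πr² + 2·377/r.
S'(r) = 4πr − 2·377/r² = 0 ⇒ r³ = 377/(2π), so r ≈ 3.9149 and h = 2r ≈ 7.8298.
S''(r) = 4π + 4·377/r³ > 0, so this is the minimum; S ≈ 288.8964.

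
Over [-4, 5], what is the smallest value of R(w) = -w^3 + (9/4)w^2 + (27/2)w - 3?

-237/16

Differentiating, R'(w) = -3w^2 + (9/2)w + 27/2; which vanishes at w = -3/2 and w = 3.
Evaluating at the critical points and endpoints: R(-4) = 43; R(-3/2) = -237/16; R(3) = 123/4; R(5) = -17/4.
So the minimum is R(-3/2) = -237/16.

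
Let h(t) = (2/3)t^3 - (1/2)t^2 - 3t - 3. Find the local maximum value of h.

-7/6

h'(t) = 2t^2 - t - 3. Setting h'(t) = 0 gives t ∈ {-1, 3/2}.
Second-derivative test with h''(t) = 4t - 1: h''(-1) = -5 < 0 ⇒ local maximum; h''(3/2) = 5 > 0 ⇒ local minimum.
So the local maximum value is h(-1) = -7/6.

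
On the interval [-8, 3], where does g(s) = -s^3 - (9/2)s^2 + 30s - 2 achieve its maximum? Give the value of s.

Differentiating, g'(s) = -3s^2 - 9s + 30; which vanishes at s = -5 and s = 2.
Candidates: g(-8) = -18, g(-5) = -279/2, g(2) = 32, g(3) = 41/2.
The maximum over the interval is 32, attained at s = 2.

2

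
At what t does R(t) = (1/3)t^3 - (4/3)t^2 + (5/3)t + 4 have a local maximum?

1

R'(t) = t^2 - (8/3)t + 5/3 = 0 at t = 1, 5/3.
Since R''(t) = 2t - 8/3, we get R''(1) = -2/3 < 0 ⇒ local maximum; R''(5/3) = 2/3 > 0 ⇒ local minimum.
Thus R has its local maximum at t = 1, with value 14/3.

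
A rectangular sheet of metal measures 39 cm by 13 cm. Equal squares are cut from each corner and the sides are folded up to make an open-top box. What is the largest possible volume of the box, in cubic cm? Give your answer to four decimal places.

693.2966

With cut size x, the volume is V(x) = x(39 − 2x)(13 − 2x) for 0 < x < 6.5.
V'(x) = 12x^2 − 208x + 507. Setting V'(x) = 0 gives x ≈ 2.9342 (the root in (0, 6.5)).
V''(x) = 24x − 208 is negative there, so this is the maximum; V ≈ 693.2966.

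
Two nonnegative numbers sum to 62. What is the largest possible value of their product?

961

With x + y = 62, the product is P(x) = x(62 − x).
P'(x) = 62 − 2x = 0 gives x = 31; P'' = −2 < 0, so this is the maximum.
P = 31·31 = 961.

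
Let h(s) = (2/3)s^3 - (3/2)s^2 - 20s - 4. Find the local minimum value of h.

h'(s) = 2s^2 - 3s - 20 = 0 at s = -5/2, 4.
Second-derivative test with h''(s) = 4s - 3: h''(-5/2) = -13 < 0 ⇒ local maximum; h''(4) = 13 > 0 ⇒ local minimum.
The local minimum is h(4) = -196/3.

-196/3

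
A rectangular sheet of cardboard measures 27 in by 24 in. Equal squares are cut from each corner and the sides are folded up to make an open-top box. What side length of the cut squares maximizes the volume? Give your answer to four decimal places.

4.2280

With cut size x, the volume is V(x) = x(27 − 2x)(24 − 2x) for 0 < x < 12.
V'(x) = 12x^2 − 204x + 648. Setting V'(x) = 0 gives x ≈ 4.2280 (the root in (0, 12)).
V''(x) = 24x − 204 is negative there, so this is the maximum; V ≈ 1218.7123.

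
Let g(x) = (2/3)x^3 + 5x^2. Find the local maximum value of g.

125/3

g'(x) = 2x^2 + 10x = 0 at x = -5, 0.
Since g''(x) = 4x + 10, we get g''(-5) = -10 < 0 ⇒ local maximum; g''(0) = 10 > 0 ⇒ local minimum.
Thus g has its local maximum at x = -5, with value 125/3.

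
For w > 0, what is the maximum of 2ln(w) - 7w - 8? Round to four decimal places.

f'(w) = 2/w − 7 = 0 gives w = 2/7.
f''(w) = -2/w², which is negative for w > 0, so this is a local maximum.
f(2/7) = 2·ln(2/7) - 2 - 8 ≈ -12.5055.

-12.5055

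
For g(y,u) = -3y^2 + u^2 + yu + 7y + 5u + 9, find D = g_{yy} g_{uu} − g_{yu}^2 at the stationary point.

∂g/∂y = -6y + u + 7 = 0 and ∂g/∂u = y + 2u + 5 = 0, so (y, u) = (9/13, -37/13).
The Hessian has g_{yy} = -6, g_{uu} = 2, g_{yu} = 1, giving D = -13 < 0, so the point is a saddle point.
D = (-6)·(2) − (1)^2 = -13.

-13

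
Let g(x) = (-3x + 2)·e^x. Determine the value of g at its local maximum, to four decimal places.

2.1496

Differentiating with the product rule gives g'(x) = (-3x - 1)·e^x. Since e^x > 0, the only critical point is x = -1/3.
g''(-1/3) has the same sign as -3 < 0, so this is a local maximum.
g(-1/3) = (3)·e^(-1/3) ≈ 2.1496.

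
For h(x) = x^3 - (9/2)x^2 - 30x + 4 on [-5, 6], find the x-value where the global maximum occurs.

-2

Differentiating, h'(x) = 3x^2 - 9x - 30; which vanishes at x = -2 and x = 5.
Candidates: h(-5) = -167/2, h(-2) = 38, h(5) = -267/2, h(6) = -122.
So the maximum is h(-2) = 38.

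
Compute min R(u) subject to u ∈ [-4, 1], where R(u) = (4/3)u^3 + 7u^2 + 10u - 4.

Differentiating, R'(u) = 4u^2 + 14u + 10; which vanishes at u = -5/2 and u = -1.
Evaluating at the critical points and endpoints: R(-4) = -52/3,  R(-5/2) = -73/12,  R(-1) = -25/3,  R(1) = 43/3.
So the minimum is R(-4) = -52/3.

-52/3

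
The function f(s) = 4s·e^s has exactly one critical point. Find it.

-1

By the product rule, f'(s) = (4s + 4)·e^s. Since e^s > 0, the only critical point is s = -1.
f''(-1) has the same sign as 4 > 0, so this is a local minimum.
f(-1) = (-4)·e^(-1) ≈ -1.4715.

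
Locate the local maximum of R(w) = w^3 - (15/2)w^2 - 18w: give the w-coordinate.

R'(w) = 3w^2 - 15w - 18 = 0 at w = -1, 6.
R''(w) = 6w - 15. R''(-1) = -21 < 0 ⇒ local maximum; R''(6) = 21 > 0 ⇒ local minimum.
The local maximum is R(-1) = 19/2.

-1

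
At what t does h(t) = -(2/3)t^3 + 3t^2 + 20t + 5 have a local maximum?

5

h'(t) = -2t^2 + 6t + 20 = 0 at t = -2, 5.
Second-derivative test with h''(t) = -4t + 6: h''(-2) = 14 > 0 ⇒ local minimum; h''(5) = -14 < 0 ⇒ local maximum.
The local maximum is h(5) = 290/3.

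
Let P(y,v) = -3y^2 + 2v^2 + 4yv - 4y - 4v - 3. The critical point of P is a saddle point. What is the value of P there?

-5

∂P/∂y = -6y + 4v - 4 = 0 and ∂P/∂v = 4y + 4v - 4 = 0, so (y, v) = (0, 1).
The Hessian has P_{yy} = -6, P_{vv} = 4, P_{yv} = 4, giving D = -40 < 0, so the point is a saddle point.
P(0, 1) = -5.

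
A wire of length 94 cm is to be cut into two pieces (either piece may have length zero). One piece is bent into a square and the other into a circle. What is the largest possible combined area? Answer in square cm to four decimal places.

703.1465

Let x be the length used for the square. Square side x/4; circle radius (94−x)/(2π).
A(x) = (x/4)² + π·((94−x)/(2π))² = x²/16 + (94−x)²/(4π) for 0 ≤ x ≤ 94. A'(x) = x/8 − (94−x)/(2π) = 0 gives x = 4·94/(π+4) ≈ 52.6493.
A'' > 0, so the interior critical point is a minimum; the maximum is at an endpoint. A(0) = 703.1465 and A(94) = 552.2500, so the largest area is 703.1465.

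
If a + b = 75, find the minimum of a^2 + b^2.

With a + b = 75, a^2 + b^2 = a^2 + (75 − a)^2.
The derivative 2a − 2(75 − a) = 4a − 150 vanishes at a = 75/2; second derivative 4 > 0, a minimum.
The minimum is 2·(75/2)^2 = 5625/2.

5625/2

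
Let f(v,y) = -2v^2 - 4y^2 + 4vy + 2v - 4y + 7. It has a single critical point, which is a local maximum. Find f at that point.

8

∂f/∂v = -4v + 4y + 2 = 0 and ∂f/∂y = 4v - 8y - 4 = 0, so (v, y) = (0, -1/2).
The Hessian has f_{vv} = -4, f_{yy} = -8, f_{vy} = 4, giving D = 16 > 0 with f_{vv} < 0, so the point is a local maximum.
f(0, -1/2) = 8.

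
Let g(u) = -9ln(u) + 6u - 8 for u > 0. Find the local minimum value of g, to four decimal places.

-2.6492

g'(u) = -9/u + 6 = 0 gives u = 3/2.
g''(u) = 9/u², which is positive for u > 0, so this is a local minimum.
g(3/2) = -9·ln(3/2) + 9 - 8 ≈ -2.6492.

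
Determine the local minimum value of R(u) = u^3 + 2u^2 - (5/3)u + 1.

Critical points: R'(u) = 3u^2 + 4u - 5/3 vanishes at u = -5/3, 1/3.
Second-derivative test with R''(u) = 6u + 4: R''(-5/3) = -6 < 0 ⇒ local maximum; R''(1/3) = 6 > 0 ⇒ local minimum.
So the local minimum value is R(1/3) = 19/27.

19/27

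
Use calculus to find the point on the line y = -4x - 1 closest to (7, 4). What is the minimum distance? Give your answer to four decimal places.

Minimize D(x)^2 = (x - 7)^2 + (-4x - 5)^2.
d/dx[D^2] = 2(x - 7) + 2·(-4)·(-4x - 5) = 0 ⇒ x = -13/17.
Then y = 35/17 and the distance is √(1089/17) ≈ 8.0037.

8.0037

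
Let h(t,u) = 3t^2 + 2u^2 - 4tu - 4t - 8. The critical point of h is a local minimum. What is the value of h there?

∂h/∂t = 6t - 4u - 4 = 0 and ∂h/∂u = -4t + 4u = 0, so (t, u) = (2, 2).
The Hessian has h_{tt} = 6, h_{uu} = 4, h_{tu} = -4, giving D = 8 > 0 with h_{tt} > 0, so the point is a local minimum.
h(2, 2) = -12.

-12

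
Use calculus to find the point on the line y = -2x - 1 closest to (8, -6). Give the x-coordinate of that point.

18/5

Minimize D(x)^2 = (x - 8)^2 + (-2x + 5)^2.
d/dx[D^2] = 2(x - 8) + 2·(-2)·(-2x + 5) = 0 ⇒ x = 18/5.
Then y = -41/5 and the distance is √(121/5) ≈ 4.9193.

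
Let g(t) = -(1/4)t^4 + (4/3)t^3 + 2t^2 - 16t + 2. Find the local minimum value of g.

-46/3

g'(t) = -t^3 + 4t^2 + 4t - 16. Setting g'(t) = 0 gives t ∈ {-2, 2, 4}.
g''(t) = -3t^2 + 8t + 4. g''(-2) = -24 < 0 ⇒ local maximum; g''(2) = 8 > 0 ⇒ local minimum; g''(4) = -12 < 0 ⇒ local maximum.
The local minimum is g(2) = -46/3.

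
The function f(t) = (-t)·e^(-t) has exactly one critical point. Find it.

1

By the product rule, f'(t) = (t - 1)·e^(-t). Since e^(-t) > 0, the only critical point is t = 1.
f''(1) has the same sign as 1 > 0, so this is a local minimum.
f(1) = (-1)·e^(-1) ≈ -0.3679.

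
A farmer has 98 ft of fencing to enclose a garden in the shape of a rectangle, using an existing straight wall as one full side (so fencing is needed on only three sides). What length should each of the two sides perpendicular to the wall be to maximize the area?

Let the sides perpendicular to the wall have length x and the parallel side y, so 2x + y = 98 and the area is A = xy = x(98 − 2x).
A'(x) = 98 − 4x = 0 gives x = 49/2, and A''(x) = −4 < 0 confirms a maximum.
Then y = 98 − 2·49/2 = 49 and A = 2401/2.

49/2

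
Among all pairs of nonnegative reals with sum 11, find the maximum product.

With x + y = 11, the product is P(x) = x(11 − x).
P'(x) = 11 − 2x = 0 gives x = 11/2; P'' = −2 < 0, so this is the maximum.
P = 11/2·11/2 = 121/4.

121/4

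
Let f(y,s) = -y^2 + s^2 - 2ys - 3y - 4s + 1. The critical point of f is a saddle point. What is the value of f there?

25/8

∂f/∂y = -2y - 2s - 3 = 0 and ∂f/∂s = -2y + 2s - 4 = 0, so (y, s) = (-7/4, 1/4).
The Hessian has f_{yy} = -2, f_{ss} = 2, f_{ys} = -2, giving D = -8 < 0, so the point is a saddle point.
f(-7/4, 1/4) = 25/8.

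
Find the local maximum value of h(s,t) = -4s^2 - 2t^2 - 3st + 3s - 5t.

∂h/∂s = -8s - 3t + 3 = 0 and ∂h/∂t = -3s - 4t - 5 = 0, so (s, t) = (27/23, -49/23).
The Hessian has h_{ss} = -8, h_{tt} = -4, h_{st} = -3, giving D = 23 > 0 with h_{ss} < 0, so the point is a local maximum.
h(27/23, -49/23) = 163/23.

163/23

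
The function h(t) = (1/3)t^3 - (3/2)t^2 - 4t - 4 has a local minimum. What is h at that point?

-68/3

h'(t) = t^2 - 3t - 4 = 0 at t = -1, 4.
Since h''(t) = 2t - 3, we get h''(-1) = -5 < 0 ⇒ local maximum; h''(4) = 5 > 0 ⇒ local minimum.
The local minimum is h(4) = -68/3.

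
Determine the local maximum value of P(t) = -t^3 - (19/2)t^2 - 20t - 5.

193/27

Critical points: P'(t) = -3t^2 - 19t - 20 vanishes at t = -5, -4/3.
Second-derivative test with P''(t) = -6t - 19: P''(-5) = 11 > 0 ⇒ local minimum; P''(-4/3) = -11 < 0 ⇒ local maximum.
So the local maximum value is P(-4/3) = 193/27.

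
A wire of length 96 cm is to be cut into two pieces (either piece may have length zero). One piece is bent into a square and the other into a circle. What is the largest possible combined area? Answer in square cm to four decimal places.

Let x be the length used for the square. Square side x/4; circle radius (96−x)/(2π).
A(x) = (x/4)² + π·((96−x)/(2π))² = x²/16 + (96−x)²/(4π) for 0 ≤ x ≤ 96. A'(x) = x/8 − (96−x)/(2π) = 0 gives x = 4·96/(π+4) ≈ 53.7695.
A'' > 0, so the interior critical point is a minimum; the maximum is at an endpoint. A(0) = 733.3860 and A(96) = 576.0000, so the largest area is 733.3860.

733.3860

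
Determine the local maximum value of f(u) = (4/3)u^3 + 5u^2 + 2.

149/12

Critical points: f'(u) = 4u^2 + 10u vanishes at u = -5/2, 0.
Since f''(u) = 8u + 10, we get f''(-5/2) = -10 < 0 ⇒ local maximum; f''(0) = 10 > 0 ⇒ local minimum.
Thus f has its local maximum at u = -5/2, with value 149/12.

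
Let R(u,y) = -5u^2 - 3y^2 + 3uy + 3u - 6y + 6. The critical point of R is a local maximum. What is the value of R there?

9

∂R/∂u = -10u + 3y + 3 = 0 and ∂R/∂y = 3u - 6y - 6 = 0, so (u, y) = (0, -1).
The Hessian has R_{uu} = -10, R_{yy} = -6, R_{uy} = 3, giving D = 51 > 0 with R_{uu} < 0, so the point is a local maximum.
R(0, -1) = 9.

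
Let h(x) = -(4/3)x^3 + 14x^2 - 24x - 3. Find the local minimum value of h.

-43/3

h'(x) = -4x^2 + 28x - 24 = 0 at x = 1, 6.
h''(x) = -8x + 28. h''(1) = 20 > 0 ⇒ local minimum; h''(6) = -20 < 0 ⇒ local maximum.
So the local minimum value is h(1) = -43/3.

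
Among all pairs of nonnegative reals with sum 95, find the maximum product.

9025/4

With x + y = 95, the product is P(x) = x(95 − x).
P'(x) = 95 − 2x = 0 gives x = 95/2; P'' = −2 < 0, so this is the maximum.
P = 95/2·95/2 = 9025/4.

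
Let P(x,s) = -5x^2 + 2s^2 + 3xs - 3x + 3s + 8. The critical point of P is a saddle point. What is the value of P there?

8

∂P/∂x = -10x + 3s - 3 = 0 and ∂P/∂s = 3x + 4s + 3 = 0, so (x, s) = (-3/7, -3/7).
The Hessian has P_{xx} = -10, P_{ss} = 4, P_{xs} = 3, giving D = -49 < 0, so the point is a saddle point.
P(-3/7, -3/7) = 8.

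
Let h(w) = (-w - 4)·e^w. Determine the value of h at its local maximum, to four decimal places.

0.0067

h'(w) = (-1)·e^w + (-w - 4)·1·e^w = (-w - 5)·e^w. Since e^w > 0, the only critical point is w = -5.
h''(-5) has the same sign as -1 < 0, so this is a local maximum.
h(-5) = (1)·e^(-5) ≈ 0.0067.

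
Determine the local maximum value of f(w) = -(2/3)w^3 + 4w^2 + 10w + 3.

209/3

f'(w) = -2w^2 + 8w + 10 = 0 at w = -1, 5.
Second-derivative test with f''(w) = -4w + 8: f''(-1) = 12 > 0 ⇒ local minimum; f''(5) = -12 < 0 ⇒ local maximum.
The local maximum is f(5) = 209/3.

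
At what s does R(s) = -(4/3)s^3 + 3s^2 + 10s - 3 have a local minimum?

Critical points: R'(s) = -4s^2 + 6s + 10 vanishes at s = -1, 5/2.
Second-derivative test with R''(s) = -8s + 6: R''(-1) = 14 > 0 ⇒ local minimum; R''(5/2) = -14 < 0 ⇒ local maximum.
The local minimum is R(-1) = -26/3.

-1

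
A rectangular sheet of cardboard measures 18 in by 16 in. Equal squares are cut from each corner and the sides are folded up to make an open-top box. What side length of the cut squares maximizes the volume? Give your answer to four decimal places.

2.8187

With cut size x, the volume is V(x) = x(18 − 2x)(16 − 2x) for 0 < x < 8.
V'(x) = 12x^2 − 136x + 288. Setting V'(x) = 0 gives x ≈ 2.8187 (the root in (0, 8)).
V''(x) = 24x − 136 is negative there, so this is the maximum; V ≈ 361.0999.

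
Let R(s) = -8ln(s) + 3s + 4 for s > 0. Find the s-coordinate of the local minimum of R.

R'(s) = -8/s + 3 = 0 gives s = 8/3.
R''(s) = 8/s², which is positive for s > 0, so this is a local minimum.
R(8/3) = -8·ln(8/3) + 8 + 4 ≈ 4.1534.

8/3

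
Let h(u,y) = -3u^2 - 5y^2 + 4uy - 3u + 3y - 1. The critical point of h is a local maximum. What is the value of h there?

-2/11

∂h/∂u = -6u + 4y - 3 = 0 and ∂h/∂y = 4u - 10y + 3 = 0, so (u, y) = (-9/22, 3/22).
The Hessian has h_{uu} = -6, h_{yy} = -10, h_{uy} = 4, giving D = 44 > 0 with h_{uu} < 0, so the point is a local maximum.
h(-9/22, 3/22) = -2/11.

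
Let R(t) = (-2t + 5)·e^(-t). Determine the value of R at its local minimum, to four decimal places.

By the product rule, R'(t) = (2t - 7)·e^(-t). Since e^(-t) > 0, the only critical point is t = 7/2.
R''(7/2) has the same sign as 2 > 0, so this is a local minimum.
R(7/2) = (-2)·e^(-7/2) ≈ -0.0604.

-0.0604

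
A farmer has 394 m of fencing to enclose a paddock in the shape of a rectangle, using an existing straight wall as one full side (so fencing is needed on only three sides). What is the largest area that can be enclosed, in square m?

Let the sides perpendicular to the wall have length x and the parallel side y, so 2x + y = 394 and the area is A = xy = x(394 − 2x).
A'(x) = 394 − 4x = 0 gives x = 197/2, and A''(x) = −4 < 0 confirms a maximum.
Then y = 394 − 2·197/2 = 197 and A = 38809/2.

38809/2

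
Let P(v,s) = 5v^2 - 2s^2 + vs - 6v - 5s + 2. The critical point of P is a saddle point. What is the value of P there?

105/41

∂P/∂v = 10v + s - 6 = 0 and ∂P/∂s = v - 4s - 5 = 0, so (v, s) = (29/41, -44/41).
The Hessian has P_{vv} = 10, P_{ss} = -4, P_{vs} = 1, giving D = -41 < 0, so the point is a saddle point.
P(29/41, -44/41) = 105/41.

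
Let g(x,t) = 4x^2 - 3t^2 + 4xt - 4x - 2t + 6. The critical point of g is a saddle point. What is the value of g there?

∂g/∂x = 8x + 4t - 4 = 0 and ∂g/∂t = 4x - 6t - 2 = 0, so (x, t) = (1/2, 0).
The Hessian has g_{xx} = 8, g_{tt} = -6, g_{xt} = 4, giving D = -64 < 0, so the point is a saddle point.
g(1/2, 0) = 5.

5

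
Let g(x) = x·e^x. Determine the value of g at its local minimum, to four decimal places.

-0.3679

By the product rule, g'(x) = (x + 1)·e^x. Since e^x > 0, the only critical point is x = -1.
g''(-1) has the same sign as 1 > 0, so this is a local minimum.
g(-1) = (-1)·e^(-1) ≈ -0.3679.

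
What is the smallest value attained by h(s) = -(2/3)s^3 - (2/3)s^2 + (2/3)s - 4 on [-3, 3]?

h'(s) = -2s^2 - (4/3)s + 2/3, which vanishes at s = -1 and s = 1/3.
Candidates: h(-3) = 6; h(-1) = -14/3; h(1/3) = -314/81; h(3) = -26.
The minimum over the interval is -26, attained at s = 3.

-26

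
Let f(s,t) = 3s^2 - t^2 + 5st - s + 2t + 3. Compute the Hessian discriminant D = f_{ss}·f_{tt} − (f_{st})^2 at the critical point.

-37

∂f/∂s = 6s + 5t - 1 = 0 and ∂f/∂t = 5s - 2t + 2 = 0, so (s, t) = (-8/37, 17/37).
The Hessian has f_{ss} = 6, f_{tt} = -2, f_{st} = 5, giving D = -37 < 0, so the point is a saddle point.
D = (6)·(-2) − (5)^2 = -37.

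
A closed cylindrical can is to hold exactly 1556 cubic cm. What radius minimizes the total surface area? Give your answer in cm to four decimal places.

With radius r and height h, πr²h = 1556 so h = 1556/(πr²), and S(r) = 2πr² + 2πrh = 2πr² + 2·1556/r.
S'(r) = 4πr − 2·1556/r² = 0 ⇒ r³ = 1556/(2π), so r ≈ 6.2798 and h = 2r ≈ 12.5595.
S''(r) = 4π + 4·1556/r³ > 0, so this is the minimum; S ≈ 743.3402.

6.2798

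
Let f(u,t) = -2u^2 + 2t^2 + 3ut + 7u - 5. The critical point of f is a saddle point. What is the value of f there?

-27/25

∂f/∂u = -4u + 3t + 7 = 0 and ∂f/∂t = 3u + 4t = 0, so (u, t) = (28/25, -21/25).
The Hessian has f_{uu} = -4, f_{tt} = 4, f_{ut} = 3, giving D = -25 < 0, so the point is a saddle point.
f(28/25, -21/25) = -27/25.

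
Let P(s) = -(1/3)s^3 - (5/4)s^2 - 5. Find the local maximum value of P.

-5

Critical points: P'(s) = -s^2 - (5/2)s vanishes at s = -5/2, 0.
Since P''(s) = -2s - 5/2, we get P''(-5/2) = 5/2 > 0 ⇒ local minimum; P''(0) = -5/2 < 0 ⇒ local maximum.
Thus P has its local maximum at s = 0, with value -5.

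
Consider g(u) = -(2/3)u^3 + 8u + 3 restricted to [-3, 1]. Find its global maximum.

Differentiating, g'(u) = -2u^2 + 8; whose only zero in [-3, 1] is u = -2.
Candidates: g(-3) = -3,  g(-2) = -23/3,  g(1) = 31/3.
Hence the absolute maximum is 31/3 at u = 1.

31/3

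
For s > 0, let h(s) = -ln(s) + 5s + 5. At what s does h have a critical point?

1/5

h'(s) = -1/s + 5 = 0 gives s = 1/5.
h''(s) = 1/s², which is positive for s > 0, so this is a local minimum.
h(1/5) = -1·ln(1/5) + 1 + 5 ≈ 7.6094.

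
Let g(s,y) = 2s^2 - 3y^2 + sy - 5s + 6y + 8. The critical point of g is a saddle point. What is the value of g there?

227/25

∂g/∂s = 4s + y - 5 = 0 and ∂g/∂y = s - 6y + 6 = 0, so (s, y) = (24/25, 29/25).
The Hessian has g_{ss} = 4, g_{yy} = -6, g_{sy} = 1, giving D = -25 < 0, so the point is a saddle point.
g(24/25, 29/25) = 227/25.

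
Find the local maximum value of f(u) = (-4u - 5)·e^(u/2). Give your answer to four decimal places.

1.5753

Differentiating with the product rule gives f'(u) = (-2u - 13/2)·e^(u/2). Since e^(u/2) > 0, the only critical point is u = -13/4.
f''(-13/4) has the same sign as -2 < 0, so this is a local maximum.
f(-13/4) = (8)·e^(-13/8) ≈ 1.5753.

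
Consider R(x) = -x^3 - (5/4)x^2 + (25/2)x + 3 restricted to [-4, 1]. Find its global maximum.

Differentiating, R'(x) = -3x^2 - (5/2)x + 25/2; whose only zero in [-4, 1] is x = -5/2.
Compare values at every candidate in [-4, 1]: R(-4) = -3,  R(-5/2) = -327/16,  R(1) = 53/4.
Hence the absolute maximum is 53/4 at x = 1.

53/4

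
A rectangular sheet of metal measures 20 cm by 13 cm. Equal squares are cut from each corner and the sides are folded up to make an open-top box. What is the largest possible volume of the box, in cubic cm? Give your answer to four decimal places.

With cut size x, the volume is V(x) = x(20 − 2x)(13 − 2x) for 0 < x < 6.5.
V'(x) = 12x^2 − 132x + 260. Setting V'(x) = 0 gives x ≈ 2.5703 (the root in (0, 6.5)).
V''(x) = 24x − 132 is negative there, so this is the maximum; V ≈ 300.1750.

300.1750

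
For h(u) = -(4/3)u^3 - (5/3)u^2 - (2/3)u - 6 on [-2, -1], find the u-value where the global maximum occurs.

-2

Differentiating, h'(u) = -4u^2 - (10/3)u - 2/3; which has no zeros in [-2, -1].
Candidates: h(-2) = -2/3; h(-1) = -17/3.
So the maximum is h(-2) = -2/3.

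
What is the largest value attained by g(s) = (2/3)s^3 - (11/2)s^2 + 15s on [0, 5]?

Differentiating, g'(s) = 2s^2 - 11s + 15; which vanishes at s = 5/2 and s = 3.
Compare values at every candidate in [0, 5]: g(0) = 0, g(5/2) = 325/24, g(3) = 27/2, g(5) = 125/6.
Hence the absolute maximum is 125/6 at s = 5.

125/6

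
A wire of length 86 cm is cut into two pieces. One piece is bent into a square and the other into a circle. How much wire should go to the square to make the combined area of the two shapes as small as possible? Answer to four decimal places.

Let x be the length used for the square. Square side x/4; circle radius (86−x)/(2π).
A(x) = (x/4)² + π·((86−x)/(2π))² = x²/16 + (86−x)²/(4π) for 0 ≤ x ≤ 86. A'(x) = x/8 − (86−x)/(2π) = 0 gives x = 4·86/(π+4) ≈ 48.1685.
A'' = 1/8 + 1/(2π) > 0, so this gives the minimum combined area; x ≈ 48.1685 cm to the square.

48.1685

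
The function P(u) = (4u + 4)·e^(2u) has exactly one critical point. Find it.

-3/2

P'(u) = 4·e^(2u) + (4u + 4)·2·e^(2u) = (8u + 12)·e^(2u). Since e^(2u) > 0, the only critical point is u = -3/2.
P''(-3/2) has the same sign as 8 > 0, so this is a local minimum.
P(-3/2) = (-2)·e^(-3) ≈ -0.0996.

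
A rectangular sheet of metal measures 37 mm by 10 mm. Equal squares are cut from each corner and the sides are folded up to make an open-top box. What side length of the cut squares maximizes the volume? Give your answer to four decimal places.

2.3081

With cut size x, the volume is V(x) = x(37 − 2x)(10 − 2x) for 0 < x < 5.
V'(x) = 12x^2 − 188x + 370. Setting V'(x) = 0 gives x ≈ 2.3081 (the root in (0, 5)).
V''(x) = 24x − 188 is negative there, so this is the maximum; V ≈ 402.4124.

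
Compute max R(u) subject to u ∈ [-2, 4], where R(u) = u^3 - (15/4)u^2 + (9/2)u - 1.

R'(u) = 3u^2 - (15/2)u + 9/2, which vanishes at u = 1 and u = 3/2.
Compare values at every candidate in [-2, 4]: R(-2) = -33,  R(1) = 3/4,  R(3/2) = 11/16,  R(4) = 21.
Hence the absolute maximum is 21 at u = 4.

21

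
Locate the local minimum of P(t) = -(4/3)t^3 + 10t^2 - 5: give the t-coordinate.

0

Critical points: P'(t) = -4t^2 + 20t vanishes at t = 0, 5.
Since P''(t) = -8t + 20, we get P''(0) = 20 > 0 ⇒ local minimum; P''(5) = -20 < 0 ⇒ local maximum.
So the local minimum value is P(0) = -5.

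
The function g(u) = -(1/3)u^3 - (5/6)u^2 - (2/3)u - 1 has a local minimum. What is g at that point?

g'(u) = -u^2 - (5/3)u - 2/3 = 0 at u = -1, -2/3.
Second-derivative test with g''(u) = -2u - 5/3: g''(-1) = 1/3 > 0 ⇒ local minimum; g''(-2/3) = -1/3 < 0 ⇒ local maximum.
Thus g has its local minimum at u = -1, with value -5/6.

-5/6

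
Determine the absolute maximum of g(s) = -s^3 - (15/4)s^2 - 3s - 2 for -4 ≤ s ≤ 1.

14

Differentiating, g'(s) = -3s^2 - (15/2)s - 3; which vanishes at s = -2 and s = -1/2.
Candidates: g(-4) = 14; g(-2) = -3; g(-1/2) = -21/16; g(1) = -39/4.
Hence the absolute maximum is 14 at s = -4.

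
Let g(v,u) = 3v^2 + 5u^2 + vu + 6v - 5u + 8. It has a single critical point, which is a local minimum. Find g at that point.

187/59

∂g/∂v = 6v + u + 6 = 0 and ∂g/∂u = v + 10u - 5 = 0, so (v, u) = (-65/59, 36/59).
The Hessian has g_{vv} = 6, g_{uu} = 10, g_{vu} = 1, giving D = 59 > 0 with g_{vv} > 0, so the point is a local minimum.
g(-65/59, 36/59) = 187/59.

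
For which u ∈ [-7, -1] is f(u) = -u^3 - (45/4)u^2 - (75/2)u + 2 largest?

-7

The derivative is -3u^2 - (45/2)u - 75/2, which vanishes at u = -5 and u = -5/2.
Candidates: f(-7) = 225/4,  f(-5) = 133/4,  f(-5/2) = 657/16,  f(-1) = 117/4.
So the maximum is f(-7) = 225/4.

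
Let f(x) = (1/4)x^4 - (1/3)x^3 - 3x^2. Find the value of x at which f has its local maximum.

Critical points: f'(x) = x^3 - x^2 - 6x vanishes at x = -2, 0, 3.
Second-derivative test with f''(x) = 3x^2 - 2x - 6: f''(-2) = 10 > 0 ⇒ local minimum; f''(0) = -6 < 0 ⇒ local maximum; f''(3) = 15 > 0 ⇒ local minimum.
Thus f has its local maximum at x = 0, with value 0.

0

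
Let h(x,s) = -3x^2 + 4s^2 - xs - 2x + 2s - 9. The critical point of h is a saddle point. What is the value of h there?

∂h/∂x = -6x - s - 2 = 0 and ∂h/∂s = -x + 8s + 2 = 0, so (x, s) = (-2/7, -2/7).
The Hessian has h_{xx} = -6, h_{ss} = 8, h_{xs} = -1, giving D = -49 < 0, so the point is a saddle point.
h(-2/7, -2/7) = -9.

-9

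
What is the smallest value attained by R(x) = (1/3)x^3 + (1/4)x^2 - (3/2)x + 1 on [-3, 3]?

-5/4

R'(x) = x^2 + (1/2)x - 3/2, which vanishes at x = -3/2 and x = 1.
Candidates: R(-3) = -5/4; R(-3/2) = 43/16; R(1) = 1/12; R(3) = 31/4.
So the minimum is R(-3) = -5/4.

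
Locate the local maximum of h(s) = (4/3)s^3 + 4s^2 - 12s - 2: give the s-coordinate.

-3

h'(s) = 4s^2 + 8s - 12 = 0 at s = -3, 1.
Second-derivative test with h''(s) = 8s + 8: h''(-3) = -16 < 0 ⇒ local maximum; h''(1) = 16 > 0 ⇒ local minimum.
The local maximum is h(-3) = 34.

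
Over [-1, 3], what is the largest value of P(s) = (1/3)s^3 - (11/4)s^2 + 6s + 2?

95/16

Differentiating, P'(s) = s^2 - (11/2)s + 6; whose only zero in [-1, 3] is s = 3/2.
Compare values at every candidate in [-1, 3]: P(-1) = -85/12,  P(3/2) = 95/16,  P(3) = 17/4.
The maximum over the interval is 95/16, attained at s = 3/2.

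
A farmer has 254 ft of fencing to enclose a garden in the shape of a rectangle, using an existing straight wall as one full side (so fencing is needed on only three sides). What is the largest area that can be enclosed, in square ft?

Let the sides perpendicular to the wall have length x and the parallel side y, so 2x + y = 254 and the area is A = xy = x(254 − 2x).
A'(x) = 254 − 4x = 0 gives x = 127/2, and A''(x) = −4 < 0 confirms a maximum.
Then y = 254 − 2·127/2 = 127 and A = 16129/2.

16129/2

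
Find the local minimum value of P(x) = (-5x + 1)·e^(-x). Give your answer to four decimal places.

Differentiating with the product rule gives P'(x) = (5x - 6)·e^(-x). Since e^(-x) > 0, the only critical point is x = 6/5.
P''(6/5) has the same sign as 5 > 0, so this is a local minimum.
P(6/5) = (-5)·e^(-6/5) ≈ -1.5060.

-1.5060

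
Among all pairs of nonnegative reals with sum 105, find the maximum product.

With x + y = 105, the product is P(x) = x(105 − x).
P'(x) = 105 − 2x = 0 gives x = 105/2; P'' = −2 < 0, so this is the maximum.
P = 105/2·105/2 = 11025/4.

11025/4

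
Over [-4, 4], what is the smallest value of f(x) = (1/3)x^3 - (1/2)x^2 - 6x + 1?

-25/2

The derivative is x^2 - x - 6, which vanishes at x = -2 and x = 3.
Compare values at every candidate in [-4, 4]: f(-4) = -13/3, f(-2) = 25/3, f(3) = -25/2, f(4) = -29/3.
Hence the absolute minimum is -25/2 at x = 3.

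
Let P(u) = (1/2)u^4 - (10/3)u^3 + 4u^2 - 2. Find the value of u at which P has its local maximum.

Critical points: P'(u) = 2u^3 - 10u^2 + 8u vanishes at u = 0, 1, 4.
Since P''(u) = 6u^2 - 20u + 8, we get P''(0) = 8 > 0 ⇒ local minimum; P''(1) = -6 < 0 ⇒ local maximum; P''(4) = 24 > 0 ⇒ local minimum.
The local maximum is P(1) = -5/6.

1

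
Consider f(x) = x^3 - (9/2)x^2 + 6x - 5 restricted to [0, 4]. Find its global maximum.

11

The derivative is 3x^2 - 9x + 6, which vanishes at x = 1 and x = 2.
Candidates: f(0) = -5, f(1) = -5/2, f(2) = -3, f(4) = 11.
The maximum over the interval is 11, attained at x = 4.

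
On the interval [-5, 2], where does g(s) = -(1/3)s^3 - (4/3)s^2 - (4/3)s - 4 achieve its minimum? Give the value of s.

g'(s) = -s^2 - (8/3)s - 4/3, which vanishes at s = -2 and s = -2/3.
Candidates: g(-5) = 11; g(-2) = -4; g(-2/3) = -292/81; g(2) = -44/3.
So the minimum is g(2) = -44/3.

2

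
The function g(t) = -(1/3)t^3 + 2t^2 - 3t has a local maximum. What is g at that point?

0

g'(t) = -t^2 + 4t - 3. Setting g'(t) = 0 gives t ∈ {1, 3}.
Second-derivative test with g''(t) = -2t + 4: g''(1) = 2 > 0 ⇒ local minimum; g''(3) = -2 < 0 ⇒ local maximum.
So the local maximum value is g(3) = 0.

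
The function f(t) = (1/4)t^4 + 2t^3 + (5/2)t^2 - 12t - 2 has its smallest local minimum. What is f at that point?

-37/4

Critical points: f'(t) = t^3 + 6t^2 + 5t - 12 vanishes at t = -4, -3, 1.
Second-derivative test with f''(t) = 3t^2 + 12t + 5: f''(-4) = 5 > 0 ⇒ local minimum; f''(-3) = -4 < 0 ⇒ local maximum; f''(1) = 20 > 0 ⇒ local minimum.
Thus f has its smallest local minimum at t = 1, with value -37/4.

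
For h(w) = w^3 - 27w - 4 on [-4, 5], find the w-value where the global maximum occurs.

Differentiating, h'(w) = 3w^2 - 27; which vanishes at w = -3 and w = 3.
Evaluating at the critical points and endpoints: h(-4) = 40; h(-3) = 50; h(3) = -58; h(5) = -14.
Hence the absolute maximum is 50 at w = -3.

-3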